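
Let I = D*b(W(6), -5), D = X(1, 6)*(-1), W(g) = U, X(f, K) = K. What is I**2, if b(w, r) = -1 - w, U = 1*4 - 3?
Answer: 144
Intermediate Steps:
U = 1 (U = 4 - 3 = 1)
W(g) = 1
D = -6 (D = 6*(-1) = -6)
I = 12 (I = -6*(-1 - 1*1) = -6*(-1 - 1) = -6*(-2) = 12)
I**2 = 12**2 = 144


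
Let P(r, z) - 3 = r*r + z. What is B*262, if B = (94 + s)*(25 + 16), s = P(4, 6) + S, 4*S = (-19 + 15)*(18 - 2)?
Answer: 1106426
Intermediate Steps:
S = -16 (S = ((-19 + 15)*(18 - 2))/4 = (-4*16)/4 = (1/4)*(-64) = -16)
P(r, z) = 3 + z + r**2 (P(r, z) = 3 + (r*r + z) = 3 + (r**2 + z) = 3 + (z + r**2) = 3 + z + r**2)
s = 9 (s = (3 + 6 + 4**2) - 16 = (3 + 6 + 16) - 16 = 25 - 16 = 9)
B = 4223 (B = (94 + 9)*(25 + 16) = 103*41 = 4223)
B*262 = 4223*262 = 1106426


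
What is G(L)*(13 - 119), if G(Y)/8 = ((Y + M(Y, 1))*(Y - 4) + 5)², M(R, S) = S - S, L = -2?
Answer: -245072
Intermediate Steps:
M(R, S) = 0
G(Y) = 8*(5 + Y*(-4 + Y))² (G(Y) = 8*((Y + 0)*(Y - 4) + 5)² = 8*(Y*(-4 + Y) + 5)² = 8*(5 + Y*(-4 + Y))²)
G(L)*(13 - 119) = (8*(5 + (-2)² - 4*(-2))²)*(13 - 119) = (8*(5 + 4 + 8)²)*(-106) = (8*17²)*(-106) = (8*289)*(-106) = 2312*(-106) = -245072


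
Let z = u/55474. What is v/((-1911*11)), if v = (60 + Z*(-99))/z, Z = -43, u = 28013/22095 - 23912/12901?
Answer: 3250645554308310/167106866927 ≈ 19453.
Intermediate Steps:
u = -23848561/40721085 (u = 28013*(1/22095) - 23912*1/12901 = 28013/22095 - 3416/1843 = -23848561/40721085 ≈ -0.58566)
z = -23848561/2258961469290 (z = -23848561/40721085/55474 = -23848561/40721085*1/55474 = -23848561/2258961469290 ≈ -1.0557e-5)
v = -9751936662924930/23848561 (v = (60 - 43*(-99))/(-23848561/2258961469290) = (60 + 4257)*(-2258961469290/23848561) = 4317*(-2258961469290/23848561) = -9751936662924930/23848561 ≈ -4.0891e+8)
v/((-1911*11)) = -9751936662924930/(23848561*((-1911*11))) = -9751936662924930/23848561/(-21021) = -9751936662924930/23848561*(-1/21021) = 3250645554308310/167106866927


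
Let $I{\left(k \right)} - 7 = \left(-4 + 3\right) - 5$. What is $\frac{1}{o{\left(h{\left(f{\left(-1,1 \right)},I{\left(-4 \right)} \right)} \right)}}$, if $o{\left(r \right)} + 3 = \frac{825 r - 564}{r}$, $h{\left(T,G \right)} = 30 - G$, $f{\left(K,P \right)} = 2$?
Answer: $\frac{29}{23274} \approx 0.001246$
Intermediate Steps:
$I{\left(k \right)} = 1$ ($I{\left(k \right)} = 7 + \left(\left(-4 + 3\right) - 5\right) = 7 - 6 = 1$)
$o{\left(r \right)} = -3 + \frac{-564 + 825 r}{r}$ ($o{\left(r \right)} = -3 + \frac{825 r - 564}{r} = -3 + \frac{-564 + 825 r}{r}$)
$\frac{1}{o{\left(h{\left(f{\left(-1,1 \right)},I{\left(-4 \right)} \right)} \right)}} = \frac{1}{822 - \frac{564}{30 - 1}} = \frac{1}{822 - \frac{564}{29}} = \frac{1}{\frac{23274}{29}} = \frac{29}{23274}$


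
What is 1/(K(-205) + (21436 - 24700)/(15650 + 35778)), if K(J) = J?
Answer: -12857/2636501 ≈ -0.0048765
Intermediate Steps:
1/(K(-205) + (21436 - 24700)/(15650 + 35778)) = 1/(-205 + (21436 - 24700)/(15650 + 35778)) = 1/(-205 - 3264/51428) = 1/(-205 - 3264*1/51428) = 1/(-205 - 816/12857) = 1/(-2636501/12857) = -12857/2636501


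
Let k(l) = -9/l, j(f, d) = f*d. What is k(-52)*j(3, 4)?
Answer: 27/13 ≈ 2.0769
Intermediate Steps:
j(f, d) = d*f
k(-52)*j(3, 4) = (-9/(-52))*(4*3) = -9*(-1/52)*12 = (9/52)*12 = 27/13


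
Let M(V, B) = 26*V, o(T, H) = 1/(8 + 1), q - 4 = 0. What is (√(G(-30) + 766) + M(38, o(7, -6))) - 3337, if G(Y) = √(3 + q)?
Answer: -2349 + √(766 + √7) ≈ -2321.3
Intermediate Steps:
q = 4 (q = 4 + 0 = 4)
o(T, H) = ⅑ (o(T, H) = 1/9 = ⅑)
G(Y) = √7 (G(Y) = √(3 + 4) = √7)
(√(G(-30) + 766) + M(38, o(7, -6))) - 3337 = (√(√7 + 766) + 26*38) - 3337 = (√(766 + √7) + 988) - 3337 = (988 + √(766 + √7)) - 3337 = -2349 + √(766 + √7)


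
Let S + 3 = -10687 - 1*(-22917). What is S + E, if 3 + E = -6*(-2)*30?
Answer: 12584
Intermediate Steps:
E = 357 (E = -3 - 6*(-2)*30 = -3 + 12*30 = -3 + 360 = 357)
S = 12227 (S = -3 + (-10687 - 1*(-22917)) = -3 + (-10687 + 22917) = -3 + 12230 = 12227)
S + E = 12227 + 357 = 12584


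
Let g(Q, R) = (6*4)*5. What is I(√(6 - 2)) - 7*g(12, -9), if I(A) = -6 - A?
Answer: -848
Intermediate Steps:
g(Q, R) = 120 (g(Q, R) = 24*5 = 120)
I(√(6 - 2)) - 7*g(12, -9) = (-6 - √(6 - 2)) - 7*120 = (-6 - √4) - 840 = (-6 - 1*2) - 840 = (-6 - 2) - 840 = -8 - 840 = -848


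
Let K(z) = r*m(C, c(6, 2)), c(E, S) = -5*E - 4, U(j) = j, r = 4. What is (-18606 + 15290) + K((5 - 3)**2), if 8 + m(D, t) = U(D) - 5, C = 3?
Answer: -3356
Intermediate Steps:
c(E, S) = -4 - 5*E
m(D, t) = -13 + D (m(D, t) = -8 + (D - 5) = -8 + (-5 + D) = -13 + D)
K(z) = -40 (K(z) = 4*(-13 + 3) = 4*(-10) = -40)
(-18606 + 15290) + K((5 - 3)**2) = (-18606 + 15290) - 40 = -3316 - 40 = -3356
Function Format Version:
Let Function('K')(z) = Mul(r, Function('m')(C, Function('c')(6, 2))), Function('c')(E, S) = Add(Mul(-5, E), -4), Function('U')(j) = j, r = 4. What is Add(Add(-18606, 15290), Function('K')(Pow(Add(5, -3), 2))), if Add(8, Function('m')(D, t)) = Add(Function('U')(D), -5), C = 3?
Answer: -3356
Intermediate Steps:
Function('c')(E, S) = Add(-4, Mul(-5, E))
Function('m')(D, t) = Add(-13, D) (Function('m')(D, t) = Add(-8, Add(D, -5)) = Add(-8, Add(-5, D)) = Add(-13, D))
Function('K')(z) = -40 (Function('K')(z) = Mul(4, Add(-13, 3)) = Mul(4, -10) = -40)
Add(Add(-18606, 15290), Function('K')(Pow(Add(5, -3), 2))) = Add(Add(-18606, 15290), -40) = Add(-3316, -40) = -3356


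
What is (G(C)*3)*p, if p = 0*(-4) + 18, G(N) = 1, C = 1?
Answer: 54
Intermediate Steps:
p = 18 (p = 0 + 18 = 18)
(G(C)*3)*p = (1*3)*18 = 3*18 = 54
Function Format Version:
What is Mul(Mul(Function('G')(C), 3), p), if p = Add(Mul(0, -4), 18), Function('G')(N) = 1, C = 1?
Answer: 54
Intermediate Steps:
p = 18 (p = Add(0, 18) = 18)
Mul(Mul(Function('G')(C), 3), p) = Mul(Mul(1, 3), 18) = Mul(3, 18) = 54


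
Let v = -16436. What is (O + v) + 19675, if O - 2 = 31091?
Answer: 34332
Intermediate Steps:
O = 31093 (O = 2 + 31091 = 31093)
(O + v) + 19675 = (31093 - 16436) + 19675 = 14657 + 19675 = 34332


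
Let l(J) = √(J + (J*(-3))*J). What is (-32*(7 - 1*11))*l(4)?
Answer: 256*I*√11 ≈ 849.06*I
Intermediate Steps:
l(J) = √(J - 3*J²) (l(J) = √(J + (-3*J)*J) = √(J - 3*J²))
(-32*(7 - 1*11))*l(4) = (-32*(7 - 1*11))*√(4*(1 - 3*4)) = (-32*(7 - 11))*√(4*(1 - 12)) = (-32*(-4))*√(4*(-11)) = 128*√(-44) = 128*(2*I*√11) = 256*I*√11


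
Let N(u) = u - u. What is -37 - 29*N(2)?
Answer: -37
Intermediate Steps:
N(u) = 0
-37 - 29*N(2) = -37 - 29*0 = -37 + 0 = -37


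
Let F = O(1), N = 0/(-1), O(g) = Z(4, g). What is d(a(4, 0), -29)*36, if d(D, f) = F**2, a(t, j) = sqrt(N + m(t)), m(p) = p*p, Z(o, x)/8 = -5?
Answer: 57600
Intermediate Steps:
Z(o, x) = -40 (Z(o, x) = 8*(-5) = -40)
O(g) = -40
m(p) = p**2
N = 0 (N = 0*(-1) = 0)
F = -40
a(t, j) = sqrt(t**2) (a(t, j) = sqrt(0 + t**2) = sqrt(t**2))
d(D, f) = 1600 (d(D, f) = (-40)**2 = 1600)
d(a(4, 0), -29)*36 = 1600*36 = 57600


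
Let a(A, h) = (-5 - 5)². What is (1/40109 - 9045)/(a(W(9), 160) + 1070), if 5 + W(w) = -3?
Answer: -13953304/1804905 ≈ -7.7308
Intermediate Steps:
W(w) = -8 (W(w) = -5 - 3 = -8)
a(A, h) = 100 (a(A, h) = (-10)² = 100)
(1/40109 - 9045)/(a(W(9), 160) + 1070) = (1/40109 - 9045)/(100 + 1070) = (1/40109 - 9045)/1170 = -362785904/40109*1/1170 = -13953304/1804905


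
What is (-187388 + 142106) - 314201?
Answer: -359483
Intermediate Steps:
(-187388 + 142106) - 314201 = -45282 - 314201 = -359483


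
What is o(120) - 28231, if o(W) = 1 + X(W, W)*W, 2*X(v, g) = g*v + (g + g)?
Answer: 850170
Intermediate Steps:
X(v, g) = g + g*v/2 (X(v, g) = (g*v + (g + g))/2 = (g*v + 2*g)/2 = (2*g + g*v)/2 = g + g*v/2)
o(W) = 1 + W²*(2 + W)/2 (o(W) = 1 + (W*(2 + W)/2)*W = 1 + W²*(2 + W)/2)
o(120) - 28231 = (1 + (½)*120²*(2 + 120)) - 28231 = (1 + (½)*14400*122) - 28231 = (1 + 878400) - 28231 = 878401 - 28231 = 850170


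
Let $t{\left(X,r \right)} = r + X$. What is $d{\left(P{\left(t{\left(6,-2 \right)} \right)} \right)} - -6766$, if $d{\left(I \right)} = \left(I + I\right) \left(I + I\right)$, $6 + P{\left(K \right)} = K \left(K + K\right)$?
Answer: $9470$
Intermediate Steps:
$t{\left(X,r \right)} = X + r$
$P{\left(K \right)} = -6 + 2 K^{2}$ ($P{\left(K \right)} = -6 + K \left(K + K\right) = -6 + K 2 K = -6 + 2 K^{2}$)
$d{\left(I \right)} = 4 I^{2}$ ($d{\left(I \right)} = 2 I 2 I = 4 I^{2}$)
$d{\left(P{\left(t{\left(6,-2 \right)} \right)} \right)} - -6766 = 4 \left(-6 + 2 \left(6 - 2\right)^{2}\right)^{2} - -6766 = 4 \left(-6 + 2 \cdot 4^{2}\right)^{2} + 6766 = 4 \left(-6 + 2 \cdot 16\right)^{2} + 6766 = 4 \left(-6 + 32\right)^{2} + 6766 = 4 \cdot 26^{2} + 6766 = 4 \cdot 676 + 6766 = 2704 + 6766 = 9470$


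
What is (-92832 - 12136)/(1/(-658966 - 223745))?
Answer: 92656408248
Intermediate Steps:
(-92832 - 12136)/(1/(-658966 - 223745)) = -104968/(1/(-882711)) = -104968/(-1/882711) = -104968*(-882711) = 92656408248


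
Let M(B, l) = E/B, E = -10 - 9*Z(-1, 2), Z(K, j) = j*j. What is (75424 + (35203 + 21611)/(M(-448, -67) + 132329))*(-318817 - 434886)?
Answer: -561687046103976992/9880573 ≈ -5.6848e+10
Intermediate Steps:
Z(K, j) = j²
E = -46 (E = -10 - 9*2² = -10 - 9*4 = -10 - 36 = -46)
M(B, l) = -46/B
(75424 + (35203 + 21611)/(M(-448, -67) + 132329))*(-318817 - 434886) = (75424 + (35203 + 21611)/(-46/(-448) + 132329))*(-318817 - 434886) = (75424 + 56814/(-46*(-1/448) + 132329))*(-753703) = (75424 + 56814/(23/224 + 132329))*(-753703) = (75424 + 56814/(29641719/224))*(-753703) = (75424 + 56814*(224/29641719))*(-753703) = (75424 + 4242112/9880573)*(-753703) = (745236580064/9880573)*(-753703) = -561687046103976992/9880573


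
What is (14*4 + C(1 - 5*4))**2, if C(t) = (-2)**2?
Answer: 3600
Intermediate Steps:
C(t) = 4
(14*4 + C(1 - 5*4))**2 = (14*4 + 4)**2 = (56 + 4)**2 = 60**2 = 3600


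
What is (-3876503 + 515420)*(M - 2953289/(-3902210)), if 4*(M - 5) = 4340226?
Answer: -7115649313100073966/1951105 ≈ -3.6470e+12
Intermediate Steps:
M = 2170123/2 (M = 5 + (¼)*4340226 = 5 + 2170113/2 = 2170123/2 ≈ 1.0851e+6)
(-3876503 + 515420)*(M - 2953289/(-3902210)) = (-3876503 + 515420)*(2170123/2 - 2953289/(-3902210)) = -3361083*(2170123/2 - 2953289*(-1/3902210)) = -3361083*(2170123/2 + 2953289/3902210) = -3361083*2117070394602/1951105 = -7115649313100073966/1951105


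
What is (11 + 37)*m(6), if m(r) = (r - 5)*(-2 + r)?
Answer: 192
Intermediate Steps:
m(r) = (-5 + r)*(-2 + r)
(11 + 37)*m(6) = (11 + 37)*(10 + 6² - 7*6) = 48*(10 + 36 - 42) = 48*4 = 192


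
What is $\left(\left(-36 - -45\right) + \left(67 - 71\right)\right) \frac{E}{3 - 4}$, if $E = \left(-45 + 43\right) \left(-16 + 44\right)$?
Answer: $280$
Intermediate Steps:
$E = -56$ ($E = \left(-2\right) 28 = -56$)
$\left(\left(-36 - -45\right) + \left(67 - 71\right)\right) \frac{E}{3 - 4} = \left(\left(-36 - -45\right) + \left(67 - 71\right)\right) \left(- \frac{56}{3 - 4}\right) = \left(\left(-36 + 45\right) + \left(67 - 71\right)\right) \left(- \frac{56}{-1}\right) = \left(9 - 4\right) \left(\left(-56\right) \left(-1\right)\right) = 5 \cdot 56 = 280$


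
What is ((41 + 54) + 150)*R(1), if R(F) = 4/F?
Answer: 980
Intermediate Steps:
((41 + 54) + 150)*R(1) = ((41 + 54) + 150)*(4/1) = (95 + 150)*(4*1) = 245*4 = 980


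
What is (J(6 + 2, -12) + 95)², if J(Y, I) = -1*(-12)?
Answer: 11449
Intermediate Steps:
J(Y, I) = 12
(J(6 + 2, -12) + 95)² = (12 + 95)² = 107² = 11449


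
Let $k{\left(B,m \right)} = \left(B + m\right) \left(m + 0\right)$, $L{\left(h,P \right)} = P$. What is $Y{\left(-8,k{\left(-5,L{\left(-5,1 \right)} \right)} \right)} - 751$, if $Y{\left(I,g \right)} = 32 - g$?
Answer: $-715$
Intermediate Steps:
$k{\left(B,m \right)} = m \left(B + m\right)$ ($k{\left(B,m \right)} = \left(B + m\right) m = m \left(B + m\right)$)
$Y{\left(-8,k{\left(-5,L{\left(-5,1 \right)} \right)} \right)} - 751 = \left(32 - 1 \left(-5 + 1\right)\right) - 751 = \left(32 - 1 \left(-4\right)\right) - 751 = \left(32 - -4\right) - 751 = \left(32 + 4\right) - 751 = 36 - 751 = -715$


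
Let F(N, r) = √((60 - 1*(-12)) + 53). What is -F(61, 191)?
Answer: -5*√5 ≈ -11.180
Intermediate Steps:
F(N, r) = 5*√5 (F(N, r) = √((60 + 12) + 53) = √(72 + 53) = √125 = 5*√5)
-F(61, 191) = -5*√5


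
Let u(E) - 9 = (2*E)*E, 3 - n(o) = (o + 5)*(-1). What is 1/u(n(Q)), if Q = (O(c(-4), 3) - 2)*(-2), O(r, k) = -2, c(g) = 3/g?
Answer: 1/521 ≈ 0.0019194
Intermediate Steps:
Q = 8 (Q = (-2 - 2)*(-2) = -4*(-2) = 8)
n(o) = 8 + o (n(o) = 3 - (o + 5)*(-1) = 3 - (5 + o)*(-1) = 3 - (-5 - o) = 3 + (5 + o) = 8 + o)
u(E) = 9 + 2*E**2 (u(E) = 9 + (2*E)*E = 9 + 2*E**2)
1/u(n(Q)) = 1/(9 + 2*(8 + 8)**2) = 1/(9 + 2*16**2) = 1/(9 + 2*256) = 1/(9 + 512) = 1/521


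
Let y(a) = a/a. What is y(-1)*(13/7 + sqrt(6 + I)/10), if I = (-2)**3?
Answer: 13/7 + I*sqrt(2)/10 ≈ 1.8571 + 0.14142*I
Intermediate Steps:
I = -8
y(a) = 1
y(-1)*(13/7 + sqrt(6 + I)/10) = 1*(13/7 + sqrt(6 - 8)/10) = 1*(13*(1/7) + sqrt(-2)*(1/10)) = 1*(13/7 + (I*sqrt(2))*(1/10)) = 1*(13/7 + I*sqrt(2)/10) = 13/7 + I*sqrt(2)/10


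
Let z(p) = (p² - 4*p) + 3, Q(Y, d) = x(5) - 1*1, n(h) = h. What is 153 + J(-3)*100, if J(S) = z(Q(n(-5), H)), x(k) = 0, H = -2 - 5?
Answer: 953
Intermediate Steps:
H = -7
Q(Y, d) = -1 (Q(Y, d) = 0 - 1*1 = 0 - 1 = -1)
z(p) = 3 + p² - 4*p
J(S) = 8 (J(S) = 3 + (-1)² - 4*(-1) = 3 + 1 + 4 = 8)
153 + J(-3)*100 = 153 + 8*100 = 153 + 800 = 953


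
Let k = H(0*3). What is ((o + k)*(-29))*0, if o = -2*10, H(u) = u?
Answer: 0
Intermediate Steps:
o = -20
k = 0 (k = 0*3 = 0)
((o + k)*(-29))*0 = ((-20 + 0)*(-29))*0 = -20*(-29)*0 = 580*0 = 0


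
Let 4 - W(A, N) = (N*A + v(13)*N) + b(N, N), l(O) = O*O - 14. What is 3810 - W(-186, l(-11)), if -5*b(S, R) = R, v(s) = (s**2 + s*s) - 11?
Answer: 94358/5 ≈ 18872.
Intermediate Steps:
l(O) = -14 + O**2 (l(O) = O**2 - 14 = -14 + O**2)
v(s) = -11 + 2*s**2 (v(s) = (s**2 + s**2) - 11 = 2*s**2 - 11 = -11 + 2*s**2)
b(S, R) = -R/5
W(A, N) = 4 - 1634*N/5 - A*N (W(A, N) = 4 - ((N*A + (-11 + 2*13**2)*N) - N/5) = 4 - ((A*N + (-11 + 2*169)*N) - N/5) = 4 - ((A*N + (-11 + 338)*N) - N/5) = 4 - ((A*N + 327*N) - N/5) = 4 - ((327*N + A*N) - N/5) = 4 - (1634*N/5 + A*N) = 4 + (-1634*N/5 - A*N) = 4 - 1634*N/5 - A*N)
3810 - W(-186, l(-11)) = 3810 - (4 - 1634*(-14 + (-11)**2)/5 - 1*(-186)*(-14 + (-11)**2)) = 3810 - (4 - 1634*(-14 + 121)/5 - 1*(-186)*(-14 + 121)) = 3810 - (4 - 1634/5*107 - 1*(-186)*107) = 3810 - (4 - 174838/5 + 19902) = 3810 - 1*(-75308/5) = 3810 + 75308/5 = 94358/5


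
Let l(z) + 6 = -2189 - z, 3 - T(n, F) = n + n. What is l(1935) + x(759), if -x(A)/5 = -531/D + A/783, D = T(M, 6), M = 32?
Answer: -66523850/15921 ≈ -4178.4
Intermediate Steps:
T(n, F) = 3 - 2*n (T(n, F) = 3 - (n + n) = 3 - 2*n)
D = -61 (D = 3 - 2*32 = 3 - 64 = -61)
l(z) = -2195 - z (l(z) = -6 + (-2189 - z) = -2195 - z)
x(A) = -2655/61 - 5*A/783 (x(A) = -5*(-531/(-61) + A/783) = -5*(-531*(-1/61) + A*(1/783)) = -5*(531/61 + A/783) = -2655/61 - 5*A/783)
l(1935) + x(759) = (-2195 - 1*1935) + (-2655/61 - 5/783*759) = (-2195 - 1935) + (-2655/61 - 1265/261) = -4130 - 770120/15921 = -66523850/15921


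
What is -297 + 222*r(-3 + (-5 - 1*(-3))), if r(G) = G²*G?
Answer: -28047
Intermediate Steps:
r(G) = G³
-297 + 222*r(-3 + (-5 - 1*(-3))) = -297 + 222*(-3 + (-5 - 1*(-3)))³ = -297 + 222*(-3 + (-5 + 3))³ = -297 + 222*(-3 - 2)³ = -297 + 222*(-5)³ = -297 + 222*(-125) = -297 - 27750 = -28047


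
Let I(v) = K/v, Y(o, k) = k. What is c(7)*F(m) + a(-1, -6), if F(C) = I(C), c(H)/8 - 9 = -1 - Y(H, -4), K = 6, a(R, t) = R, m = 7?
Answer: 569/7 ≈ 81.286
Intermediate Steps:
c(H) = 96 (c(H) = 72 + 8*(-1 - 1*(-4)) = 72 + 8*(-1 + 4) = 72 + 8*3 = 72 + 24 = 96)
I(v) = 6/v
F(C) = 6/C
c(7)*F(m) + a(-1, -6) = 96*(6/7) - 1 = 576/7 - 1 = 569/7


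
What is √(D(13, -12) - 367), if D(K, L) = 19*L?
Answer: I*√595 ≈ 24.393*I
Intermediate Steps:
√(D(13, -12) - 367) = √(19*(-12) - 367) = √(-228 - 367) = √(-595) = I*√595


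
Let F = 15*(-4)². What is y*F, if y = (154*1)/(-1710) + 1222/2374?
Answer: 6896096/67659 ≈ 101.92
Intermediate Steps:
y = 431006/1014885 (y = 154*(-1/1710) + 1222*(1/2374) = -77/855 + 611/1187 = 431006/1014885 ≈ 0.42468)
F = 240 (F = 15*16 = 240)
y*F = (431006/1014885)*240 = 6896096/67659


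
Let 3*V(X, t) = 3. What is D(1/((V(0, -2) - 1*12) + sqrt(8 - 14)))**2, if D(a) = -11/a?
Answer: 13915 - 2662*I*sqrt(6) ≈ 13915.0 - 6520.5*I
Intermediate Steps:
V(X, t) = 1 (V(X, t) = (1/3)*3 = 1)
D(1/((V(0, -2) - 1*12) + sqrt(8 - 14)))**2 = (-(11 - 132 + 11*sqrt(8 - 14)))**2 = (-(-121 + 11*I*sqrt(6)))**2 = (-11*(-11 + I*sqrt(6)))**2 = (121 - 11*I*sqrt(6))**2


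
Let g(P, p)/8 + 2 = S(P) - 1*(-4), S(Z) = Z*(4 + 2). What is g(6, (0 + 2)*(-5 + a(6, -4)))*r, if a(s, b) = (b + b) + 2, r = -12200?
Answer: -3708800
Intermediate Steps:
S(Z) = 6*Z (S(Z) = Z*6 = 6*Z)
a(s, b) = 2 + 2*b (a(s, b) = 2*b + 2 = 2 + 2*b)
g(P, p) = 16 + 48*P (g(P, p) = -16 + 8*(6*P - 1*(-4)) = -16 + 8*(6*P + 4) = -16 + 8*(4 + 6*P) = -16 + (32 + 48*P) = 16 + 48*P)
g(6, (0 + 2)*(-5 + a(6, -4)))*r = (16 + 48*6)*(-12200) = (16 + 288)*(-12200) = 304*(-12200) = -3708800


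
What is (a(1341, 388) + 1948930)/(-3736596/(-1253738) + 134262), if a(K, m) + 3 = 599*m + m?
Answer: 1367657022763/84166553976 ≈ 16.249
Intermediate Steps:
a(K, m) = -3 + 600*m (a(K, m) = -3 + (599*m + m) = -3 + 600*m)
(a(1341, 388) + 1948930)/(-3736596/(-1253738) + 134262) = ((-3 + 600*388) + 1948930)/(-3736596/(-1253738) + 134262) = ((-3 + 232800) + 1948930)/(-3736596*(-1/1253738) + 134262) = (232797 + 1948930)/(1868298/626869 + 134262) = 2181727/(84166553976/626869) = 2181727*(626869/84166553976) = 1367657022763/84166553976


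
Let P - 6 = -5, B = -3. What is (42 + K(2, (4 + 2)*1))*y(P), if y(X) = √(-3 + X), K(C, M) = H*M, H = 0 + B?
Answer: 24*I*√2 ≈ 33.941*I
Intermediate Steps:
P = 1 (P = 6 - 5 = 1)
H = -3 (H = 0 - 3 = -3)
K(C, M) = -3*M
(42 + K(2, (4 + 2)*1))*y(P) = (42 - 3*(4 + 2))*√(-3 + 1) = (42 - 18)*√(-2) = (42 - 3*6)*(I*√2) = (42 - 18)*(I*√2) = 24*(I*√2) = 24*I*√2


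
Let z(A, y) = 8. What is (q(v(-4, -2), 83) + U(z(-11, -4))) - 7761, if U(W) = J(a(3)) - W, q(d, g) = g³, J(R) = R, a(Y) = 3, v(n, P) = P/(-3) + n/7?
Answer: 564021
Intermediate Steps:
v(n, P) = -P/3 + n/7 (v(n, P) = P*(-⅓) + n*(⅐) = -P/3 + n/7)
U(W) = 3 - W
(q(v(-4, -2), 83) + U(z(-11, -4))) - 7761 = (83³ + (3 - 1*8)) - 7761 = (571787 + (3 - 8)) - 7761 = (571787 - 5) - 7761 = 571782 - 7761 = 564021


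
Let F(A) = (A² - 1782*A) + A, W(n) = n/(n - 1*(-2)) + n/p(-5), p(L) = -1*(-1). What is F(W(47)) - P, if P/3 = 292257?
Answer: -2304686821/2401 ≈ -9.5989e+5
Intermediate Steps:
P = 876771 (P = 3*292257 = 876771)
p(L) = 1
W(n) = n + n/(2 + n) (W(n) = n/(n - 1*(-2)) + n/1 = n/(n + 2) + n*1 = n/(2 + n) + n = n + n/(2 + n))
F(A) = A² - 1781*A
F(W(47)) - P = (47*(3 + 47)/(2 + 47))*(-1781 + 47*(3 + 47)/(2 + 47)) - 1*876771 = (47*50/49)*(-1781 + 47*50/49) - 876771 = (47*(1/49)*50)*(-1781 + 47*(1/49)*50) - 876771 = 2350*(-1781 + 2350/49)/49 - 876771 = (2350/49)*(-84919/49) - 876771 = -199559650/2401 - 876771 = -2304686821/2401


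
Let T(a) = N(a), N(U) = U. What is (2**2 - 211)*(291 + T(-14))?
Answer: -57339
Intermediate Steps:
T(a) = a
(2**2 - 211)*(291 + T(-14)) = (2**2 - 211)*(291 - 14) = (4 - 211)*277 = -207*277 = -57339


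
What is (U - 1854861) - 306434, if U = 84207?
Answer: -2077088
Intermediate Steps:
(U - 1854861) - 306434 = (84207 - 1854861) - 306434 = -1770654 - 306434 = -2077088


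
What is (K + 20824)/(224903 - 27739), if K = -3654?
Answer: 8585/98582 ≈ 0.087085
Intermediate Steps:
(K + 20824)/(224903 - 27739) = (-3654 + 20824)/(224903 - 27739) = 17170/197164 = 17170*(1/197164) = 8585/98582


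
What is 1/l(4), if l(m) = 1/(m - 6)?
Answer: -2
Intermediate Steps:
l(m) = 1/(-6 + m)
1/l(4) = 1/(1/(-6 + 4)) = 1/(1/(-2)) = 1/(-1/2) = -2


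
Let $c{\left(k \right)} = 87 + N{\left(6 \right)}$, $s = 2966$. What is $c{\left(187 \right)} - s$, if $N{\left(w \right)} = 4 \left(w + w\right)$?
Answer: $-2831$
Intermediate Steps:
$N{\left(w \right)} = 8 w$ ($N{\left(w \right)} = 4 \cdot 2 w = 8 w$)
$c{\left(k \right)} = 135$ ($c{\left(k \right)} = 87 + 8 \cdot 6 = 87 + 48 = 135$)
$c{\left(187 \right)} - s = 135 - 2966 = -2831$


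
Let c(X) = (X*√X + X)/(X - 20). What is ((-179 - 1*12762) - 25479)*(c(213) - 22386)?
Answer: 165985349700/193 - 8183460*√213/193 ≈ 8.5941e+8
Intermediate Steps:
c(X) = (X + X^(3/2))/(-20 + X) (c(X) = (X^(3/2) + X)/(-20 + X) = (X + X^(3/2))/(-20 + X))
((-179 - 1*12762) - 25479)*(c(213) - 22386) = ((-179 - 1*12762) - 25479)*((213 + 213^(3/2))/(-20 + 213) - 22386) = ((-179 - 12762) - 25479)*((213 + 213*√213)/193 - 22386) = (-12941 - 25479)*((213 + 213*√213)/193 - 22386) = -38420*((213/193 + 213*√213/193) - 22386) = -38420*(-4320285/193 + 213*√213/193) = 165985349700/193 - 8183460*√213/193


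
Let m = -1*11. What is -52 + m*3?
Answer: -85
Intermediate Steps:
m = -11
-52 + m*3 = -52 - 11*3 = -52 - 33 = -85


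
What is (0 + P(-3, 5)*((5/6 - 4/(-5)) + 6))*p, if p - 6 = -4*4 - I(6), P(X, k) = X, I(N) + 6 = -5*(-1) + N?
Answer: 687/2 ≈ 343.50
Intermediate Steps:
I(N) = -1 + N (I(N) = -6 + (-5*(-1) + N) = -6 + (5 + N) = -1 + N)
p = -15 (p = 6 + (-4*4 - (-1 + 6)) = 6 + (-16 - 1*5) = 6 + (-16 - 5) = 6 - 21 = -15)
(0 + P(-3, 5)*((5/6 - 4/(-5)) + 6))*p = (0 - 3*((5/6 - 4/(-5)) + 6))*(-15) = (0 - 3*((5*(⅙) - 4*(-⅕)) + 6))*(-15) = (0 - 3*((⅚ + ⅘) + 6))*(-15) = (0 - 3*(49/30 + 6))*(-15) = (0 - 3*229/30)*(-15) = (0 - 229/10)*(-15) = -229/10*(-15) = 687/2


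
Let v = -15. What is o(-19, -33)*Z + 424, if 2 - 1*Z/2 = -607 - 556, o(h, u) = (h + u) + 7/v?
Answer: -365470/3 ≈ -1.2182e+5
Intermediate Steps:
o(h, u) = -7/15 + h + u (o(h, u) = (h + u) + 7/(-15) = (h + u) + 7*(-1/15) = (h + u) - 7/15 = -7/15 + h + u)
Z = 2330 (Z = 4 - 2*(-607 - 556) = 4 - 2*(-1163) = 4 + 2326 = 2330)
o(-19, -33)*Z + 424 = (-7/15 - 19 - 33)*2330 + 424 = -787/15*2330 + 424 = -366742/3 + 424 = -365470/3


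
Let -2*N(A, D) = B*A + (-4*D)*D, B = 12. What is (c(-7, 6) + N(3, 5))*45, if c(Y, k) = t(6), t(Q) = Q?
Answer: 1710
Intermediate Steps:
c(Y, k) = 6
N(A, D) = -6*A + 2*D² (N(A, D) = -(12*A + (-4*D)*D)/2 = -(12*A - 4*D²)/2 = -(-4*D² + 12*A)/2 = -6*A + 2*D²)
(c(-7, 6) + N(3, 5))*45 = (6 + (-6*3 + 2*5²))*45 = (6 + (-18 + 2*25))*45 = (6 + (-18 + 50))*45 = (6 + 32)*45 = 38*45 = 1710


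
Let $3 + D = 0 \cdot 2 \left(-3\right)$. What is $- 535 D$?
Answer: $1605$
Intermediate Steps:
$D = -3$ ($D = -3 + 0 \cdot 2 \left(-3\right) = -3 + 0 \left(-3\right) = -3 + 0 = -3$)
$- 535 D = \left(-535\right) \left(-3\right) = 1605$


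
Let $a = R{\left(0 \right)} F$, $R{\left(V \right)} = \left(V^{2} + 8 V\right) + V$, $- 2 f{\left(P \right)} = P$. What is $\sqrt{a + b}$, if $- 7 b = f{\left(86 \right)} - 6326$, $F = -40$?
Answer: $\frac{\sqrt{44583}}{7} \approx 30.164$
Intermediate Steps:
$f{\left(P \right)} = - \frac{P}{2}$
$R{\left(V \right)} = V^{2} + 9 V$
$b = \frac{6369}{7}$ ($b = - \frac{\left(- \frac{1}{2}\right) 86 - 6326}{7} = - \frac{-43 - 6326}{7} = \left(- \frac{1}{7}\right) \left(-6369\right) = \frac{6369}{7} \approx 909.86$)
$a = 0$ ($a = 0 \left(9 + 0\right) \left(-40\right) = 0 \cdot 9 \left(-40\right) = 0 \left(-40\right) = 0$)
$\sqrt{a + b} = \sqrt{0 + \frac{6369}{7}} = \sqrt{\frac{6369}{7}} = \frac{\sqrt{44583}}{7}$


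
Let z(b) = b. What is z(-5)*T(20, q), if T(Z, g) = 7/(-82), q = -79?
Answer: 35/82 ≈ 0.42683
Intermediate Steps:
T(Z, g) = -7/82 (T(Z, g) = 7*(-1/82) = -7/82)
z(-5)*T(20, q) = -5*(-7/82) = 35/82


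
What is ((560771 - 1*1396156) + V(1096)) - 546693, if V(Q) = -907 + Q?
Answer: -1381889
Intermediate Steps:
((560771 - 1*1396156) + V(1096)) - 546693 = ((560771 - 1*1396156) + (-907 + 1096)) - 546693 = ((560771 - 1396156) + 189) - 546693 = (-835385 + 189) - 546693 = -835196 - 546693 = -1381889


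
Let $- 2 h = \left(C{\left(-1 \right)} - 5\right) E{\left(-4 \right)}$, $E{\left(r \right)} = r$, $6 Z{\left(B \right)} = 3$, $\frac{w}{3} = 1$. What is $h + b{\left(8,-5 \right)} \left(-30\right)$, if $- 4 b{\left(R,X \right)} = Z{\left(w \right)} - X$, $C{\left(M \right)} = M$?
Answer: $\frac{117}{4} \approx 29.25$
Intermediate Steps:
$w = 3$ ($w = 3 \cdot 1 = 3$)
$Z{\left(B \right)} = \frac{1}{2}$ ($Z{\left(B \right)} = \frac{1}{6} \cdot 3 = \frac{1}{2}$)
$h = -12$ ($h = - \frac{\left(-1 - 5\right) \left(-4\right)}{2} = - \frac{\left(-6\right) \left(-4\right)}{2} = \left(- \frac{1}{2}\right) 24 = -12$)
$b{\left(R,X \right)} = - \frac{1}{8} + \frac{X}{4}$ ($b{\left(R,X \right)} = - \frac{\frac{1}{2} - X}{4} = - \frac{1}{8} + \frac{X}{4}$)
$h + b{\left(8,-5 \right)} \left(-30\right) = -12 + \left(- \frac{1}{8} + \frac{1}{4} \left(-5\right)\right) \left(-30\right) = -12 + \left(- \frac{1}{8} - \frac{5}{4}\right) \left(-30\right) = -12 - - \frac{165}{4} = -12 + \frac{165}{4} = \frac{117}{4}$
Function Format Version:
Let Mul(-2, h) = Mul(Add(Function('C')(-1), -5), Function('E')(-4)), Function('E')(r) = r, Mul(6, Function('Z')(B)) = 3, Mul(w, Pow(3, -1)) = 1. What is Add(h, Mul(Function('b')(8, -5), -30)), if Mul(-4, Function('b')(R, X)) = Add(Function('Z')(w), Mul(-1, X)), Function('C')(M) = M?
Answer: Rational(117, 4) ≈ 29.250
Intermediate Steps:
w = 3 (w = Mul(3, 1) = 3)
Function('Z')(B) = Rational(1, 2) (Function('Z')(B) = Mul(Rational(1, 6), 3) = Rational(1, 2))
h = -12 (h = Mul(Rational(-1, 2), Mul(Add(-1, -5), -4)) = Mul(Rational(-1, 2), Mul(-6, -4)) = Mul(Rational(-1, 2), 24) = -12)
Function('b')(R, X) = Add(Rational(-1, 8), Mul(Rational(1, 4), X)) (Function('b')(R, X) = Mul(Rational(-1, 4), Add(Rational(1, 2), Mul(-1, X))) = Add(Rational(-1, 8), Mul(Rational(1, 4), X)))
Add(h, Mul(Function('b')(8, -5), -30)) = Add(-12, Mul(Add(Rational(-1, 8), Mul(Rational(1, 4), -5)), -30)) = Add(-12, Mul(Add(Rational(-1, 8), Rational(-5, 4)), -30)) = Add(-12, Mul(Rational(-11, 8), -30)) = Add(-12, Rational(165, 4)) = Rational(117, 4)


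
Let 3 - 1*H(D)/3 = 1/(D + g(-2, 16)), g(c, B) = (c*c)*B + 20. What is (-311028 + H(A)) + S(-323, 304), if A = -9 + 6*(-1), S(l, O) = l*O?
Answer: -9411854/23 ≈ -4.0921e+5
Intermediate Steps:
g(c, B) = 20 + B*c**2 (g(c, B) = c**2*B + 20 = B*c**2 + 20 = 20 + B*c**2)
S(l, O) = O*l
A = -15 (A = -9 - 6 = -15)
H(D) = 9 - 3/(84 + D) (H(D) = 9 - 3/(D + (20 + 16*(-2)**2)) = 9 - 3/(D + (20 + 16*4)) = 9 - 3/(D + (20 + 64)) = 9 - 3/(D + 84) = 9 - 3/(84 + D))
(-311028 + H(A)) + S(-323, 304) = (-311028 + 3*(251 + 3*(-15))/(84 - 15)) + 304*(-323) = (-311028 + 3*(251 - 45)/69) - 98192 = (-311028 + 3*(1/69)*206) - 98192 = (-311028 + 206/23) - 98192 = -7153438/23 - 98192 = -9411854/23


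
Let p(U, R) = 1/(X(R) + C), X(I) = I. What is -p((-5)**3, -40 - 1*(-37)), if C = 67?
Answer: -1/64 ≈ -0.015625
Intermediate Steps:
p(U, R) = 1/(67 + R) (p(U, R) = 1/(R + 67) = 1/(67 + R))
-p((-5)**3, -40 - 1*(-37)) = -1/(67 + (-40 - 1*(-37))) = -1/(67 + (-40 + 37)) = -1/(67 - 3) = -1/64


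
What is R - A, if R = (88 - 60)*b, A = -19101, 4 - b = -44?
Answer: 20445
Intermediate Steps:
b = 48 (b = 4 - 1*(-44) = 4 + 44 = 48)
R = 1344 (R = (88 - 60)*48 = 28*48 = 1344)
R - A = 1344 - 1*(-19101) = 1344 + 19101 = 20445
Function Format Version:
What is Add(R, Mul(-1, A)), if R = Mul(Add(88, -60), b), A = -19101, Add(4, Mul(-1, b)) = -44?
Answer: 20445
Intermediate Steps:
b = 48 (b = Add(4, Mul(-1, -44)) = Add(4, 44) = 48)
R = 1344 (R = Mul(Add(88, -60), 48) = Mul(28, 48) = 1344)
Add(R, Mul(-1, A)) = Add(1344, Mul(-1, -19101)) = Add(1344, 19101) = 20445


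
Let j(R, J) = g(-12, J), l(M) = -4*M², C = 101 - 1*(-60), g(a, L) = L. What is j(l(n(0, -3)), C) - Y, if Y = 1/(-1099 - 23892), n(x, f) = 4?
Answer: 4023552/24991 ≈ 161.00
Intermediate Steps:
C = 161 (C = 101 + 60 = 161)
j(R, J) = J
Y = -1/24991 (Y = 1/(-24991) = -1/24991 ≈ -4.0014e-5)
j(l(n(0, -3)), C) - Y = 161 - 1*(-1/24991) = 161 + 1/24991 = 4023552/24991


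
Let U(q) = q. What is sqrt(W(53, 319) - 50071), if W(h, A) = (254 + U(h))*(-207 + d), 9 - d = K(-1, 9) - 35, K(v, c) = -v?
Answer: I*sqrt(100419) ≈ 316.89*I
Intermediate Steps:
d = 43 (d = 9 - (-1*(-1) - 35) = 9 - (1 - 35) = 9 - 1*(-34) = 9 + 34 = 43)
W(h, A) = -41656 - 164*h (W(h, A) = (254 + h)*(-207 + 43) = (254 + h)*(-164) = -41656 - 164*h)
sqrt(W(53, 319) - 50071) = sqrt((-41656 - 164*53) - 50071) = sqrt((-41656 - 8692) - 50071) = sqrt(-50348 - 50071) = sqrt(-100419) = I*sqrt(100419)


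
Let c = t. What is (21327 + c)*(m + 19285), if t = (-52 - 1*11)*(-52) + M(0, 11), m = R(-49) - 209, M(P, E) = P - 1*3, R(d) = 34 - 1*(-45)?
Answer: 471213000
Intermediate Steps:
R(d) = 79 (R(d) = 34 + 45 = 79)
M(P, E) = -3 + P (M(P, E) = P - 3 = -3 + P)
m = -130 (m = 79 - 209 = -130)
t = 3273 (t = (-52 - 1*11)*(-52) + (-3 + 0) = (-52 - 11)*(-52) - 3 = -63*(-52) - 3 = 3276 - 3 = 3273)
c = 3273
(21327 + c)*(m + 19285) = (21327 + 3273)*(-130 + 19285) = 24600*19155 = 471213000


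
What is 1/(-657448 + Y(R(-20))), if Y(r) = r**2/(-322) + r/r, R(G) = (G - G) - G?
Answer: -161/105849167 ≈ -1.5210e-6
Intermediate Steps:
R(G) = -G (R(G) = 0 - G = -G)
Y(r) = 1 - r**2/322 (Y(r) = r**2*(-1/322) + 1 = -r**2/322 + 1 = 1 - r**2/322)
1/(-657448 + Y(R(-20))) = 1/(-657448 + (1 - (-1*(-20))**2/322)) = 1/(-657448 + (1 - 1/322*20**2)) = 1/(-657448 + (1 - 1/322*400)) = 1/(-657448 + (1 - 200/161)) = 1/(-657448 - 39/161) = 1/(-105849167/161) = -161/105849167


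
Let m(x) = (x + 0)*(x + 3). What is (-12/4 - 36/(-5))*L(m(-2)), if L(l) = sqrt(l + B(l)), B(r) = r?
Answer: 42*I/5 ≈ 8.4*I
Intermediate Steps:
m(x) = x*(3 + x)
L(l) = sqrt(2)*sqrt(l) (L(l) = sqrt(l + l) = sqrt(2*l) = sqrt(2)*sqrt(l))
(-12/4 - 36/(-5))*L(m(-2)) = (-12/4 - 36/(-5))*(sqrt(2)*sqrt(-2*(3 - 2))) = (-12*1/4 - 36*(-1/5))*(sqrt(2)*sqrt(-2*1)) = (-3 + 36/5)*(sqrt(2)*sqrt(-2)) = 21*(sqrt(2)*(I*sqrt(2)))/5 = 21*(2*I)/5 = 42*I/5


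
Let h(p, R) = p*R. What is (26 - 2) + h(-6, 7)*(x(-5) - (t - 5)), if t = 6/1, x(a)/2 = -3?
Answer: 318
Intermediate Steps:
x(a) = -6 (x(a) = 2*(-3) = -6)
t = 6 (t = 6*1 = 6)
h(p, R) = R*p
(26 - 2) + h(-6, 7)*(x(-5) - (t - 5)) = (26 - 2) + (7*(-6))*(-6 - (6 - 5)) = 24 - 42*(-6 - 1*1) = 24 - 42*(-6 - 1) = 24 - 42*(-7) = 24 + 294 = 318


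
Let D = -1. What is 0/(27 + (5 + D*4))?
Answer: 0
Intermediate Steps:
0/(27 + (5 + D*4)) = 0/(27 + (5 - 1*4)) = 0/(27 + (5 - 4)) = 0/(27 + 1) = 0/28 = (1/28)*0 = 0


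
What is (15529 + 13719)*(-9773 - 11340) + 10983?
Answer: -617502041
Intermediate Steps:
(15529 + 13719)*(-9773 - 11340) + 10983 = 29248*(-21113) + 10983 = -617513024 + 10983 = -617502041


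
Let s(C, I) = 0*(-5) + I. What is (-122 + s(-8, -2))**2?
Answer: 15376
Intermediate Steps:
s(C, I) = I (s(C, I) = 0 + I = I)
(-122 + s(-8, -2))**2 = (-122 - 2)**2 = (-124)**2 = 15376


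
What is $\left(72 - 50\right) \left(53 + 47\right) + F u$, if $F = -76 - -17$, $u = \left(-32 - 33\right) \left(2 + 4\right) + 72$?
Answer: $20962$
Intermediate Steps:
$u = -318$ ($u = \left(-65\right) 6 + 72 = -390 + 72 = -318$)
$F = -59$ ($F = -76 + 17 = -59$)
$\left(72 - 50\right) \left(53 + 47\right) + F u = \left(72 - 50\right) \left(53 + 47\right) - -18762 = \left(72 - 50\right) 100 + 18762 = 22 \cdot 100 + 18762 = 2200 + 18762 = 20962$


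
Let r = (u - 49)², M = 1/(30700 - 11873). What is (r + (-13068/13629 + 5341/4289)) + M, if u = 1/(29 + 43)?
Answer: 414906259949464271/172882969430976 ≈ 2399.9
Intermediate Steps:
M = 1/18827 ≈ 5.3115e-5
u = 1/72 ≈ 0.013889
r = 12439729/5184 (r = (1/72 - 49)² = (-3527/72)² = 12439729/5184 ≈ 2399.6)
(r + (-13068/13629 + 5341/4289)) + M = (12439729/5184 + (-13068/13629 + 5341/4289)) + 1/18827 = (12439729/5184 + (-13068*1/13629 + 5341*(1/4289))) + 1/18827 = (12439729/5184 + (-396/413 + 5341/4289)) + 1/18827 = (12439729/5184 + 507389/1771357) + 1/18827 = 22037831346829/9182714688 + 1/18827 = 414906259949464271/172882969430976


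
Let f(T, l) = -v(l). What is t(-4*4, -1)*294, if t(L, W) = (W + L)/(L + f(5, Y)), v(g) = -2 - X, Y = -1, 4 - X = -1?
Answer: 1666/3 ≈ 555.33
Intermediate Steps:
X = 5 (X = 4 - 1*(-1) = 4 + 1 = 5)
v(g) = -7 (v(g) = -2 - 1*5 = -2 - 5 = -7)
f(T, l) = 7 (f(T, l) = -1*(-7) = 7)
t(L, W) = (L + W)/(7 + L) (t(L, W) = (W + L)/(L + 7) = (L + W)/(7 + L))
t(-4*4, -1)*294 = ((-4*4 - 1)/(7 - 4*4))*294 = ((-16 - 1)/(7 - 16))*294 = (-17/(-9))*294 = -1/9*(-17)*294 = (17/9)*294 = 1666/3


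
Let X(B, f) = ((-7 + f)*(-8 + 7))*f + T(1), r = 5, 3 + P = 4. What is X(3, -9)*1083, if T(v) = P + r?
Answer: -149454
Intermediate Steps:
P = 1 (P = -3 + 4 = 1)
T(v) = 6 (T(v) = 1 + 5 = 6)
X(B, f) = 6 + f*(7 - f) (X(B, f) = ((-7 + f)*(-8 + 7))*f + 6 = ((-7 + f)*(-1))*f + 6 = (7 - f)*f + 6 = f*(7 - f) + 6 = 6 + f*(7 - f))
X(3, -9)*1083 = (6 - 1*(-9)² + 7*(-9))*1083 = (6 - 1*81 - 63)*1083 = (6 - 81 - 63)*1083 = -138*1083 = -149454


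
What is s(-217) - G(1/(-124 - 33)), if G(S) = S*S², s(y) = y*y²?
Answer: -39543777950508/3869893 ≈ -1.0218e+7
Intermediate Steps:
s(y) = y³
G(S) = S³
s(-217) - G(1/(-124 - 33)) = (-217)³ - (1/(-124 - 33))³ = -10218313 - (1/(-157))³ = -10218313 - (-1/157)³ = -10218313 - 1*(-1/3869893) = -10218313 + 1/3869893 = -39543777950508/3869893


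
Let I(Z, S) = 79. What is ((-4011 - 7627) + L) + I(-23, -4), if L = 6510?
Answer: -5049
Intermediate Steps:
((-4011 - 7627) + L) + I(-23, -4) = ((-4011 - 7627) + 6510) + 79 = (-11638 + 6510) + 79 = -5128 + 79 = -5049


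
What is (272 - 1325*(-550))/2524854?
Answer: 364511/1262427 ≈ 0.28874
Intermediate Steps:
(272 - 1325*(-550))/2524854 = (272 + 728750)*(1/2524854) = 729022*(1/2524854) = 364511/1262427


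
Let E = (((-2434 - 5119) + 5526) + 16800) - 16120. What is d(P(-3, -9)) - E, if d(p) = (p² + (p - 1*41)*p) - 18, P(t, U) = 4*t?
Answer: 2109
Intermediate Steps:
d(p) = -18 + p² + p*(-41 + p) (d(p) = (p² + (p - 41)*p) - 18 = (p² + (-41 + p)*p) - 18 = (p² + p*(-41 + p)) - 18 = -18 + p² + p*(-41 + p))
E = -1347 (E = ((-7553 + 5526) + 16800) - 16120 = (-2027 + 16800) - 16120 = 14773 - 16120 = -1347)
d(P(-3, -9)) - E = (-18 - 164*(-3) + 2*(4*(-3))²) - 1*(-1347) = (-18 - 41*(-12) + 2*(-12)²) + 1347 = (-18 + 492 + 2*144) + 1347 = (-18 + 492 + 288) + 1347 = 762 + 1347 = 2109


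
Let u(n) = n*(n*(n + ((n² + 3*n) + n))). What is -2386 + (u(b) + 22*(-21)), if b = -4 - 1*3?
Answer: -2162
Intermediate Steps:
b = -7 (b = -4 - 3 = -7)
u(n) = n²*(n² + 5*n) (u(n) = n*(n*(n + (n² + 4*n))) = n*(n*(n² + 5*n)) = n²*(n² + 5*n))
-2386 + (u(b) + 22*(-21)) = -2386 + ((-7)³*(5 - 7) + 22*(-21)) = -2386 + (-343*(-2) - 462) = -2386 + (686 - 462) = -2386 + 224 = -2162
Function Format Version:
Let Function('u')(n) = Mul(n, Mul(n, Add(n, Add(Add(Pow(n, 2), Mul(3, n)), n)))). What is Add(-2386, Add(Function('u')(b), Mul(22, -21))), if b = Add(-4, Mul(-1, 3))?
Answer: -2162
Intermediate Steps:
b = -7 (b = Add(-4, -3) = -7)
Function('u')(n) = Mul(Pow(n, 2), Add(Pow(n, 2), Mul(5, n))) (Function('u')(n) = Mul(n, Mul(n, Add(n, Add(Pow(n, 2), Mul(4, n))))) = Mul(n, Mul(n, Add(Pow(n, 2), Mul(5, n)))) = Mul(Pow(n, 2), Add(Pow(n, 2), Mul(5, n))))
Add(-2386, Add(Function('u')(b), Mul(22, -21))) = Add(-2386, Add(Mul(Pow(-7, 3), Add(5, -7)), Mul(22, -21))) = Add(-2386, Add(Mul(-343, -2), -462)) = Add(-2386, Add(686, -462)) = Add(-2386, 224) = -2162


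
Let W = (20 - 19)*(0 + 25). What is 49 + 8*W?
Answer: 249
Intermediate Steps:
W = 25 (W = 1*25 = 25)
49 + 8*W = 49 + 8*25 = 49 + 200 = 249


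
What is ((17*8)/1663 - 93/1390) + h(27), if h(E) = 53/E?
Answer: 123441497/62412390 ≈ 1.9778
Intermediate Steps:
((17*8)/1663 - 93/1390) + h(27) = ((17*8)/1663 - 93/1390) + 53/27 = (136*(1/1663) - 93*1/1390) + 53*(1/27) = (136/1663 - 93/1390) + 53/27 = 34381/2311570 + 53/27 = 123441497/62412390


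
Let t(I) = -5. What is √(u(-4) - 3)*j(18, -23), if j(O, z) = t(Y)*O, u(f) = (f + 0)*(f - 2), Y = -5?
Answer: -90*√21 ≈ -412.43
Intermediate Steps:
u(f) = f*(-2 + f)
j(O, z) = -5*O
√(u(-4) - 3)*j(18, -23) = √(-4*(-2 - 4) - 3)*(-5*18) = √(-4*(-6) - 3)*(-90) = √(24 - 3)*(-90) = √21*(-90) = -90*√21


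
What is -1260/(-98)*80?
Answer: 7200/7 ≈ 1028.6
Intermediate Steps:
-1260/(-98)*80 = -1260*(-1)/98*80 = -60*(-3/14)*80 = (90/7)*80 = 7200/7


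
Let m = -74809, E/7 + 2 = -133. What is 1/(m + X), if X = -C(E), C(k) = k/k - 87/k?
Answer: -315/23565179 ≈ -1.3367e-5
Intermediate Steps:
E = -945 (E = -14 + 7*(-133) = -14 - 931 = -945)
C(k) = 1 - 87/k
X = -344/315 (X = -(-87 - 945)/(-945) = -(-1)*(-1032)/945 = -1*344/315 = -344/315 ≈ -1.0921)
1/(m + X) = 1/(-74809 - 344/315) = 1/(-23565179/315) = -315/23565179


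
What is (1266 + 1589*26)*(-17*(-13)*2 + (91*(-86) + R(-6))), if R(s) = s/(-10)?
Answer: -314385172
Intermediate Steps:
R(s) = -s/10 (R(s) = s*(-1/10) = -s/10)
(1266 + 1589*26)*(-17*(-13)*2 + (91*(-86) + R(-6))) = (1266 + 1589*26)*(-17*(-13)*2 + (91*(-86) - 1/10*(-6))) = (1266 + 41314)*(221*2 + (-7826 + 3/5)) = 42580*(442 - 39127/5) = 42580*(-36917/5) = -314385172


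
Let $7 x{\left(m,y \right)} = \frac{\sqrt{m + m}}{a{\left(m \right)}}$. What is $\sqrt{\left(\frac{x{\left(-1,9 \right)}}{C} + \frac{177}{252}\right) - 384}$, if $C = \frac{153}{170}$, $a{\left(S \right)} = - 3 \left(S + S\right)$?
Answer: $\frac{\sqrt{-6085233 + 420 i \sqrt{2}}}{126} \approx 0.00095549 + 19.578 i$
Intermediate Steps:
$a{\left(S \right)} = - 6 S$ ($a{\left(S \right)} = - 3 \cdot 2 S = - 6 S$)
$C = \frac{9}{10}$ ($C = 153 \cdot \frac{1}{170} = \frac{9}{10} \approx 0.9$)
$x{\left(m,y \right)} = - \frac{\sqrt{2}}{42 \sqrt{m}}$ ($x{\left(m,y \right)} = \frac{\sqrt{m + m} \frac{1}{\left(-6\right) m}}{7} = \frac{\sqrt{2 m} \left(- \frac{1}{6 m}\right)}{7} = \frac{\sqrt{2} \sqrt{m} \left(- \frac{1}{6 m}\right)}{7} = \frac{\left(- \frac{1}{6}\right) \sqrt{2} \frac{1}{\sqrt{m}}}{7} = - \frac{\sqrt{2}}{42 \sqrt{m}}$)
$\sqrt{\left(\frac{x{\left(-1,9 \right)}}{C} + \frac{177}{252}\right) - 384} = \sqrt{\left(\frac{\left(- \frac{1}{42}\right) \sqrt{2} \frac{1}{\sqrt{-1}}}{\frac{9}{10}} + \frac{177}{252}\right) - 384} = \sqrt{\left(- \frac{\sqrt{2} \left(- i\right)}{42} \cdot \frac{10}{9} + 177 \cdot \frac{1}{252}\right) - 384} = \sqrt{\left(\frac{i \sqrt{2}}{42} \cdot \frac{10}{9} + \frac{59}{84}\right) - 384} = \sqrt{\left(\frac{5 i \sqrt{2}}{189} + \frac{59}{84}\right) - 384} = \sqrt{\left(\frac{59}{84} + \frac{5 i \sqrt{2}}{189}\right) - 384} = \sqrt{- \frac{32197}{84} + \frac{5 i \sqrt{2}}{189}}$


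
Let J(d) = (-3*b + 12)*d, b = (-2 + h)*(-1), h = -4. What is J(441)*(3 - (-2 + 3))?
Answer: -5292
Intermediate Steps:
b = 6 (b = (-2 - 4)*(-1) = -6*(-1) = 6)
J(d) = -6*d (J(d) = (-3*6 + 12)*d = (-18 + 12)*d = -6*d)
J(441)*(3 - (-2 + 3)) = (-6*441)*(3 - (-2 + 3)) = -2646*(3 - 1*1) = -2646*(3 - 1) = -2646*2 = -5292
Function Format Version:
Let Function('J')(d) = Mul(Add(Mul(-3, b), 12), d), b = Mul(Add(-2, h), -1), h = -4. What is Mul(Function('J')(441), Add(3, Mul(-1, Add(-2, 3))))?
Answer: -5292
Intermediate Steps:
b = 6 (b = Mul(Add(-2, -4), -1) = Mul(-6, -1) = 6)
Function('J')(d) = Mul(-6, d) (Function('J')(d) = Mul(Add(Mul(-3, 6), 12), d) = Mul(Add(-18, 12), d) = Mul(-6, d))
Mul(Function('J')(441), Add(3, Mul(-1, Add(-2, 3)))) = Mul(Mul(-6, 441), Add(3, Mul(-1, Add(-2, 3)))) = Mul(-2646, Add(3, Mul(-1, 1))) = Mul(-2646, Add(3, -1)) = Mul(-2646, 2) = -5292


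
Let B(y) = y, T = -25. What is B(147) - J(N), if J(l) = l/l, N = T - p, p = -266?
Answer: 146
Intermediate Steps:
N = 241 (N = -25 - 1*(-266) = -25 + 266 = 241)
J(l) = 1
B(147) - J(N) = 147 - 1*1 = 147 - 1 = 146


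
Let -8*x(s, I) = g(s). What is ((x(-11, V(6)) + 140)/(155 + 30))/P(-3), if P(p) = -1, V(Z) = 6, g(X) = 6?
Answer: -557/740 ≈ -0.75270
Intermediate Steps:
x(s, I) = -¾ (x(s, I) = -⅛*6 = -¾)
((x(-11, V(6)) + 140)/(155 + 30))/P(-3) = ((-¾ + 140)/(155 + 30))/(-1) = ((557/4)/185)*(-1) = ((557/4)*(1/185))*(-1) = (557/740)*(-1) = -557/740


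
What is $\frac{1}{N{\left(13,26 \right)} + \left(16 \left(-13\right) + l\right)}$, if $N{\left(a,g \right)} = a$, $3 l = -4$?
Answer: $- \frac{3}{589} \approx -0.0050934$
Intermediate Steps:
$l = - \frac{4}{3}$ ($l = \frac{1}{3} \left(-4\right) = - \frac{4}{3} \approx -1.3333$)
$\frac{1}{N{\left(13,26 \right)} + \left(16 \left(-13\right) + l\right)} = \frac{1}{13 + \left(16 \left(-13\right) - \frac{4}{3}\right)} = \frac{1}{13 - \frac{628}{3}} = \frac{1}{- \frac{589}{3}} = - \frac{3}{589}$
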